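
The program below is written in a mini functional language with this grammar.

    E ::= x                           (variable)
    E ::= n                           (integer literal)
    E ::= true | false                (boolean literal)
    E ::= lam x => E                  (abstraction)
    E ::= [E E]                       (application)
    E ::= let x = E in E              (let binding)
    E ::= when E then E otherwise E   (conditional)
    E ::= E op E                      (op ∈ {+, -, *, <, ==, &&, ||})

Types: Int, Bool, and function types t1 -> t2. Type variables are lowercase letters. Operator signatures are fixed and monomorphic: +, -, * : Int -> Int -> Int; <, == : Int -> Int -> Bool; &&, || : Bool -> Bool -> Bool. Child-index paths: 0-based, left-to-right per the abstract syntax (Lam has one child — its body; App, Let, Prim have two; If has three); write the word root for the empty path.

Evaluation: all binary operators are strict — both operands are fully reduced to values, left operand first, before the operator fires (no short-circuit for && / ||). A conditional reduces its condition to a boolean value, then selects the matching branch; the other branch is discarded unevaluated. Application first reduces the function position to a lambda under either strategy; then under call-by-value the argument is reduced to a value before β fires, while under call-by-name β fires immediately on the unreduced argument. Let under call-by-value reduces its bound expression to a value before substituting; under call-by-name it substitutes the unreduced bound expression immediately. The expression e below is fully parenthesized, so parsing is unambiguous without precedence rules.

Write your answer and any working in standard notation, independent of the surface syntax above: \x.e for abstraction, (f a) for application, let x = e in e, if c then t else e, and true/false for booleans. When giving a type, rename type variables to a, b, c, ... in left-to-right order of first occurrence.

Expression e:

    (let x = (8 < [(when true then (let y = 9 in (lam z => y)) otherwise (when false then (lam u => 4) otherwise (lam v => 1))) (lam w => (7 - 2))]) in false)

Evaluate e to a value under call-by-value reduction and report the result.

Answer: false

Trace:
step 0: (let x = (8 < ((if true then (let y = 9 in (\z.y)) else (if false then (\u.4) else (\v.1))) (\w.(7 - 2)))) in false)
step 1: [if@0.1.0] (let x = (8 < ((let y = 9 in (\z.y)) (\w.(7 - 2)))) in false)
step 2: [let@0.1.0] (let x = (8 < ((\z.9) (\w.(7 - 2)))) in false)
step 3: [beta@0.1] (let x = (8 < 9) in false)
step 4: [delta@0] (let x = true in false)
step 5: [let@root] false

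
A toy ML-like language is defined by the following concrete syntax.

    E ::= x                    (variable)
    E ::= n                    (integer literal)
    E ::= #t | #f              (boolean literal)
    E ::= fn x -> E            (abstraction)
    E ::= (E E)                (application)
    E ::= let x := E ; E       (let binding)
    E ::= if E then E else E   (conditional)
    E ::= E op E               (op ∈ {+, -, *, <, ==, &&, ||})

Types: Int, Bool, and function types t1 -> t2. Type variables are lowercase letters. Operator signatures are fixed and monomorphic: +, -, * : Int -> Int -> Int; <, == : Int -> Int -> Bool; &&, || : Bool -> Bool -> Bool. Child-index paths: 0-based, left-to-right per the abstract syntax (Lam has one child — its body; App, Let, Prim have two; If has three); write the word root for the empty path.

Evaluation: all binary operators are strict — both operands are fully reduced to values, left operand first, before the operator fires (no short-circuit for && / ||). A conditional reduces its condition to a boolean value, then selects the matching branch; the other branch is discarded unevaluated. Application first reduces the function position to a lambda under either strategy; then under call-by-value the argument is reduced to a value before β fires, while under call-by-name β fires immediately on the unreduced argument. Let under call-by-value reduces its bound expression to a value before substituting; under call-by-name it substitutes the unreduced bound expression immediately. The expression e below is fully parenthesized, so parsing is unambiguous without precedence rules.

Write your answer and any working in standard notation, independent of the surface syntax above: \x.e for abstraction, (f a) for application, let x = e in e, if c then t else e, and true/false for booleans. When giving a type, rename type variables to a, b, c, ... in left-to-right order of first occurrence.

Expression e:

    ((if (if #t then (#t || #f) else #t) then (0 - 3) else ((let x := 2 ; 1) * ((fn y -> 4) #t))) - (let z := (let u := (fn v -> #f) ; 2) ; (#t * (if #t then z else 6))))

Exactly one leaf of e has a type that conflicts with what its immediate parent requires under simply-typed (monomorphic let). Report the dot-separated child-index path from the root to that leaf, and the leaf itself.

Trace:
  unify Bool ~ Bool
  unify Bool ~ Bool
  unify Bool ~ Bool
  unify Bool ~ Bool
  unify Bool ~ Bool
  unify Int ~ Int
  unify Int ~ Int
let x : Int
  unify Int ~ Int
\y._ : a -> Int
  unify a -> Int ~ Bool -> b
  unify a ~ Bool
  unify Int ~ b
_ _ : Int
  unify Int ~ Int
  unify Int ~ Int
  unify Int ~ Int
\v._ : c -> Bool
let u : c -> Bool
let z : Int
  unify Bool ~ Int
  FAIL: mismatch Bool ~ Int

Answer: 1.1.0 : true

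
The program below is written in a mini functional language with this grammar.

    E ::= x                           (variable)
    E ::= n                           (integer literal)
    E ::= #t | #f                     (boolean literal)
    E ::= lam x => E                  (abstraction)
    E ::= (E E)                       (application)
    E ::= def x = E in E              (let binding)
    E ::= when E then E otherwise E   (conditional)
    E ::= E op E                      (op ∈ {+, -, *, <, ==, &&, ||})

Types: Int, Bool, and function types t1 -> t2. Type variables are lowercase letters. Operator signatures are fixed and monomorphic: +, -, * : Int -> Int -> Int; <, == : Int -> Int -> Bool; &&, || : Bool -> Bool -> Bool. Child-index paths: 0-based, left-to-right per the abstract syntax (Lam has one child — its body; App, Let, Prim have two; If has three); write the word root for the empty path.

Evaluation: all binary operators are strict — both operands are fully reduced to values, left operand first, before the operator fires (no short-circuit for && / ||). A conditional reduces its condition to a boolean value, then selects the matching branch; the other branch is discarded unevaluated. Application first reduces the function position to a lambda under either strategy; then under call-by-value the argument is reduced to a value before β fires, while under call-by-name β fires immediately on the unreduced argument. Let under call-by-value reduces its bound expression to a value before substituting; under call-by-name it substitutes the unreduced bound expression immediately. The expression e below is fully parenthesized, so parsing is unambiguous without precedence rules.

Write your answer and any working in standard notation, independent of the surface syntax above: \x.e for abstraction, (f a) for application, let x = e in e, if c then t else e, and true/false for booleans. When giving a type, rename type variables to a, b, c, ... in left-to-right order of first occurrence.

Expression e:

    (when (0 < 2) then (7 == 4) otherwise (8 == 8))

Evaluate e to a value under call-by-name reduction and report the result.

Answer: false

Trace:
step 0: (if (0 < 2) then (7 == 4) else (8 == 8))
step 1: [delta@0] (if true then (7 == 4) else (8 == 8))
step 2: [if@root] (7 == 4)
step 3: [delta@root] false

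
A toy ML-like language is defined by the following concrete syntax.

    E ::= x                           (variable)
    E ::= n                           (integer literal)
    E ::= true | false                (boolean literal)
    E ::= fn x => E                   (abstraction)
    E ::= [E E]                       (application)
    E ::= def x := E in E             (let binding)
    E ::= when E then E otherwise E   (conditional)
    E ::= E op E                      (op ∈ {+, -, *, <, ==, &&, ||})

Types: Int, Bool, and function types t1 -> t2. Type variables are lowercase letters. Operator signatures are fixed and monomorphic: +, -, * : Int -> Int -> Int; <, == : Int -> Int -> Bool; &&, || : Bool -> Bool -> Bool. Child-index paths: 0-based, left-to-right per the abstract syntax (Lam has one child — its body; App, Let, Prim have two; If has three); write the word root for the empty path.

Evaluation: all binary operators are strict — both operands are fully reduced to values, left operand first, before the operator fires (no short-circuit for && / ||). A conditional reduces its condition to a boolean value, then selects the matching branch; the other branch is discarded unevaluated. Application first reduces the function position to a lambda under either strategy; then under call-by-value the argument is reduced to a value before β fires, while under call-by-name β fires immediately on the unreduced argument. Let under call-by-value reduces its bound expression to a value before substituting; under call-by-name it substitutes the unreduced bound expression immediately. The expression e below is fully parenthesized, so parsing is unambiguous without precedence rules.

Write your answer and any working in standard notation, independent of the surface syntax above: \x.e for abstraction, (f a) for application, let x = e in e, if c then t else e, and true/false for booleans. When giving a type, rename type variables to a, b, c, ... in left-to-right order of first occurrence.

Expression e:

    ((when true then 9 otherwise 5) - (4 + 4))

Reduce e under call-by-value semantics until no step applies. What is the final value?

Answer: 1

Derivation:
step 0: ((if true then 9 else 5) - (4 + 4))
step 1: [if@0] (9 - (4 + 4))
step 2: [delta@1] (9 - 8)
step 3: [delta@root] 1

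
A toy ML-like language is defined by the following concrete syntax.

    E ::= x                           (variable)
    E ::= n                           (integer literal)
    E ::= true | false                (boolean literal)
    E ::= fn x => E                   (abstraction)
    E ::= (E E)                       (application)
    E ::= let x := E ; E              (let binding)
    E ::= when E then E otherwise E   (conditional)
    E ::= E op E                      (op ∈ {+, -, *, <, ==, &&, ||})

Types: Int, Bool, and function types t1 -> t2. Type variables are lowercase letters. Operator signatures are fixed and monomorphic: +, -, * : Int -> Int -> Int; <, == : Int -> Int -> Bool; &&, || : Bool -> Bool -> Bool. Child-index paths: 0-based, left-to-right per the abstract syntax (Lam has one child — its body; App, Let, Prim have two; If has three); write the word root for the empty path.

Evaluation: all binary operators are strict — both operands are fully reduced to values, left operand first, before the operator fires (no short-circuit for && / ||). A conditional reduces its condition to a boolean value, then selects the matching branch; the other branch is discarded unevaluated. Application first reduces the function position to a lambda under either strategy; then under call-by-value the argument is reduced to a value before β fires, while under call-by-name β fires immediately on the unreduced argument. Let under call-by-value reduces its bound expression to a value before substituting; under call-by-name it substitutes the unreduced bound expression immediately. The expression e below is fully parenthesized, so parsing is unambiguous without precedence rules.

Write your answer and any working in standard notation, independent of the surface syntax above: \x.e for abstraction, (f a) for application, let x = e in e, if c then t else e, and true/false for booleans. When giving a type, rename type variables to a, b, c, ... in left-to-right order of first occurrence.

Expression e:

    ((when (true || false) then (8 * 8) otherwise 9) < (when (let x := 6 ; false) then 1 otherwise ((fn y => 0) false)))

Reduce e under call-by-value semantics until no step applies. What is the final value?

Answer: false

Derivation:
step 0: ((if (true || false) then (8 * 8) else 9) < (if (let x = 6 in false) then 1 else ((\y.0) false)))
step 1: [delta@0.0] ((if true then (8 * 8) else 9) < (if (let x = 6 in false) then 1 else ((\y.0) false)))
step 2: [if@0] ((8 * 8) < (if (let x = 6 in false) then 1 else ((\y.0) false)))
step 3: [delta@0] (64 < (if (let x = 6 in false) then 1 else ((\y.0) false)))
step 4: [let@1.0] (64 < (if false then 1 else ((\y.0) false)))
step 5: [if@1] (64 < ((\y.0) false))
step 6: [beta@1] (64 < 0)
step 7: [delta@root] false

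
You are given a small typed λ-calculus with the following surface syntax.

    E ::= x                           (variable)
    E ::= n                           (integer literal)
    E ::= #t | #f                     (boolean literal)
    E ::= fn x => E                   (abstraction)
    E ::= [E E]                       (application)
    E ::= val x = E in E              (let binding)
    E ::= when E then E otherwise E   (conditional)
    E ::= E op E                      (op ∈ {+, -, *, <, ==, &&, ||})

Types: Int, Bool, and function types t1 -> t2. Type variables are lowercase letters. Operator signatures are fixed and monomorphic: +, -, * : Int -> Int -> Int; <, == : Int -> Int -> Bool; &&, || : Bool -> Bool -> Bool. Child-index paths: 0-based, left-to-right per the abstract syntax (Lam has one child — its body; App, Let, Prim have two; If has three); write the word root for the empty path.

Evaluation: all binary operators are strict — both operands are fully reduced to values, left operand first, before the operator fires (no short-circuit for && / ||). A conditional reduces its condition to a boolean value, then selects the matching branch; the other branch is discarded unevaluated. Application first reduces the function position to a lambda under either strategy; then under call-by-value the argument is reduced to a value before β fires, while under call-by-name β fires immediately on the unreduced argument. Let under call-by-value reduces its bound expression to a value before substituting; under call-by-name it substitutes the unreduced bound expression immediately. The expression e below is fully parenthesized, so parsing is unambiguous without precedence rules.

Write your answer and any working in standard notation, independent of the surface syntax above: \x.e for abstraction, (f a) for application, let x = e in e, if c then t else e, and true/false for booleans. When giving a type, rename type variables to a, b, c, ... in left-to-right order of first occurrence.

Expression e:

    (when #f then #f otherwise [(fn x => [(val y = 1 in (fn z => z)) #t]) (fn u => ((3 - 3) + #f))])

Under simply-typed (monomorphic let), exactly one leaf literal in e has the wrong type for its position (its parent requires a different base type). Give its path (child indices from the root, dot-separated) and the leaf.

Answer: 2.1.0.1 : false

Trace:
  unify Bool ~ Bool
let y : Int
z : b
\z._ : b -> b
  unify b -> b ~ Bool -> c
  unify b ~ Bool
  unify Bool ~ c
_ _ : Bool
\x._ : a -> Bool
  unify Int ~ Int
  unify Int ~ Int
  unify Int ~ Int
  unify Bool ~ Int
  FAIL: mismatch Bool ~ Int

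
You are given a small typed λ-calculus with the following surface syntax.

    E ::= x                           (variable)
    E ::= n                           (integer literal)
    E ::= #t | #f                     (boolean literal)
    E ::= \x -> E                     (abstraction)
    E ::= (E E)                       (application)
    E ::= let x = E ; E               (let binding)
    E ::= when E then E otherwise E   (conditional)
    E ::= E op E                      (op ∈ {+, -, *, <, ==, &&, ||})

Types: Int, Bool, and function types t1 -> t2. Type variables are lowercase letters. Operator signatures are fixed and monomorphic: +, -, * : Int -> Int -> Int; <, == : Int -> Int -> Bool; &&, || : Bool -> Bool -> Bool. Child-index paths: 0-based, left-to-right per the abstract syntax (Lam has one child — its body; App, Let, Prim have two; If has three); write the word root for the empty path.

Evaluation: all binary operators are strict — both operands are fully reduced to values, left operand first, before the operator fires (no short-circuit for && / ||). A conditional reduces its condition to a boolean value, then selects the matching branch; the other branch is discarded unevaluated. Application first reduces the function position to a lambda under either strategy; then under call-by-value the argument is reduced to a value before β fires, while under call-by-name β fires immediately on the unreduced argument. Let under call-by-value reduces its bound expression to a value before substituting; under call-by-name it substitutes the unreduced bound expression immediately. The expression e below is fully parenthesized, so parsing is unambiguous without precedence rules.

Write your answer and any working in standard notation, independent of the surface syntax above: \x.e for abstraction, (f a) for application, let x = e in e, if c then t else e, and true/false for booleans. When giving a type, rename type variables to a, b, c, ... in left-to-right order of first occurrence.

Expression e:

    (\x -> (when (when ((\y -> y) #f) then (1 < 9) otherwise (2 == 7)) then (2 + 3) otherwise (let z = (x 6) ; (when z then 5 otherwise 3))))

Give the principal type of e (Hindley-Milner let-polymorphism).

Working:
y : b
\y._ : b -> b
  unify b -> b ~ Bool -> c
  unify b ~ Bool
  unify Bool ~ c
_ _ : Bool
  unify Bool ~ Bool
  unify Int ~ Int
  unify Int ~ Int
  unify Int ~ Int
  unify Int ~ Int
  unify Bool ~ Bool
  unify Bool ~ Bool
  unify Int ~ Int
  unify Int ~ Int
x : a
  unify a ~ Int -> d
_ _ : d
let z : d
z : d
  unify d ~ Bool
  unify Int ~ Int
  unify Int ~ Int
\x._ : (Int -> Bool) -> Int

Answer: (Int -> Bool) -> Int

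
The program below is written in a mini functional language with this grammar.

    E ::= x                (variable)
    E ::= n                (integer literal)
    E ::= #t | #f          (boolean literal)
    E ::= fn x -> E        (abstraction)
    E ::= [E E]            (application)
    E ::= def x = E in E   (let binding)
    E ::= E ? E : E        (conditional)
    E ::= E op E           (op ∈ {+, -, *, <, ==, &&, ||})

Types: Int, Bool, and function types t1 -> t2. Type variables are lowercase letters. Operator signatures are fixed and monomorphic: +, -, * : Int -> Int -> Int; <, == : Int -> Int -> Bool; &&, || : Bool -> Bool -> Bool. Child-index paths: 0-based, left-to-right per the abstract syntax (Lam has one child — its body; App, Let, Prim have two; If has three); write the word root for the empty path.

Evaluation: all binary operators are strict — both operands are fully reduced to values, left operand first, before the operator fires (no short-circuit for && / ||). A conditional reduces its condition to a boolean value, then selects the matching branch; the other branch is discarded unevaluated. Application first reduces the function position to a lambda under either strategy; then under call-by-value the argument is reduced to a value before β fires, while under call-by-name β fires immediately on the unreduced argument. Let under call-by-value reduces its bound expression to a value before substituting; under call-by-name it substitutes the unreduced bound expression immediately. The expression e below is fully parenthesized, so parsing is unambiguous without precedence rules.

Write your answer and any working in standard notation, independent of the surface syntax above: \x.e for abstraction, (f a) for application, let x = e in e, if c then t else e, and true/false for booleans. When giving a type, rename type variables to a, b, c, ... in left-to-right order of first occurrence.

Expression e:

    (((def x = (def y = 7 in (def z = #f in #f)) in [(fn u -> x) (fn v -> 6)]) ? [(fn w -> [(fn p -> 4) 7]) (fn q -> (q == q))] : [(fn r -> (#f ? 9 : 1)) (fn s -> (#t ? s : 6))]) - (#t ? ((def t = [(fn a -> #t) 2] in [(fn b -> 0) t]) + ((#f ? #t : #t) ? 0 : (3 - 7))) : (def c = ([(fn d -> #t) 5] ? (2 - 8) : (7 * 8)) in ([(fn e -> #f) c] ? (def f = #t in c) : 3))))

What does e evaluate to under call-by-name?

Answer: 1

Working:
step 0: ((if (let x = (let y = 7 in (let z = false in false)) in ((\u.x) (\v.6))) then ((\w.((\p.4) 7)) (\q.(q == q))) else ((\r.(if false then 9 else 1)) (\s.(if true then s else 6)))) - (if true then ((let t = ((\a.true) 2) in ((\b.0) t)) + (if (if false then true else true) then 0 else (3 - 7))) else (let c = (if ((\d.true) 5) then (2 - 8) else (7 * 8)) in (if ((\e.false) c) then (let f = true in c) else 3))))
step 1: [let@0.0] ((if ((\u.(let y = 7 in (let z = false in false))) (\v.6)) then ((\w.((\p.4) 7)) (\q.(q == q))) else ((\r.(if false then 9 else 1)) (\s.(if true then s else 6)))) - (if true then ((let t = ((\a.true) 2) in ((\b.0) t)) + (if (if false then true else true) then 0 else (3 - 7))) else (let c = (if ((\d.true) 5) then (2 - 8) else (7 * 8)) in (if ((\e.false) c) then (let f = true in c) else 3))))
step 2: [beta@0.0] ((if (let y = 7 in (let z = false in false)) then ((\w.((\p.4) 7)) (\q.(q == q))) else ((\r.(if false then 9 else 1)) (\s.(if true then s else 6)))) - (if true then ((let t = ((\a.true) 2) in ((\b.0) t)) + (if (if false then true else true) then 0 else (3 - 7))) else (let c = (if ((\d.true) 5) then (2 - 8) else (7 * 8)) in (if ((\e.false) c) then (let f = true in c) else 3))))
step 3: [let@0.0] ((if (let z = false in false) then ((\w.((\p.4) 7)) (\q.(q == q))) else ((\r.(if false then 9 else 1)) (\s.(if true then s else 6)))) - (if true then ((let t = ((\a.true) 2) in ((\b.0) t)) + (if (if false then true else true) then 0 else (3 - 7))) else (let c = (if ((\d.true) 5) then (2 - 8) else (7 * 8)) in (if ((\e.false) c) then (let f = true in c) else 3))))
step 4: [let@0.0] ((if false then ((\w.((\p.4) 7)) (\q.(q == q))) else ((\r.(if false then 9 else 1)) (\s.(if true then s else 6)))) - (if true then ((let t = ((\a.true) 2) in ((\b.0) t)) + (if (if false then true else true) then 0 else (3 - 7))) else (let c = (if ((\d.true) 5) then (2 - 8) else (7 * 8)) in (if ((\e.false) c) then (let f = true in c) else 3))))
step 5: [if@0] (((\r.(if false then 9 else 1)) (\s.(if true then s else 6))) - (if true then ((let t = ((\a.true) 2) in ((\b.0) t)) + (if (if false then true else true) then 0 else (3 - 7))) else (let c = (if ((\d.true) 5) then (2 - 8) else (7 * 8)) in (if ((\e.false) c) then (let f = true in c) else 3))))
step 6: [beta@0] ((if false then 9 else 1) - (if true then ((let t = ((\a.true) 2) in ((\b.0) t)) + (if (if false then true else true) then 0 else (3 - 7))) else (let c = (if ((\d.true) 5) then (2 - 8) else (7 * 8)) in (if ((\e.false) c) then (let f = true in c) else 3))))
step 7: [if@0] (1 - (if true then ((let t = ((\a.true) 2) in ((\b.0) t)) + (if (if false then true else true) then 0 else (3 - 7))) else (let c = (if ((\d.true) 5) then (2 - 8) else (7 * 8)) in (if ((\e.false) c) then (let f = true in c) else 3))))
step 8: [if@1] (1 - ((let t = ((\a.true) 2) in ((\b.0) t)) + (if (if false then true else true) then 0 else (3 - 7))))
step 9: [let@1.0] (1 - (((\b.0) ((\a.true) 2)) + (if (if false then true else true) then 0 else (3 - 7))))
step 10: [beta@1.0] (1 - (0 + (if (if false then true else true) then 0 else (3 - 7))))
step 11: [if@1.1.0] (1 - (0 + (if true then 0 else (3 - 7))))
step 12: [if@1.1] (1 - (0 + 0))
step 13: [delta@1] (1 - 0)
step 14: [delta@root] 1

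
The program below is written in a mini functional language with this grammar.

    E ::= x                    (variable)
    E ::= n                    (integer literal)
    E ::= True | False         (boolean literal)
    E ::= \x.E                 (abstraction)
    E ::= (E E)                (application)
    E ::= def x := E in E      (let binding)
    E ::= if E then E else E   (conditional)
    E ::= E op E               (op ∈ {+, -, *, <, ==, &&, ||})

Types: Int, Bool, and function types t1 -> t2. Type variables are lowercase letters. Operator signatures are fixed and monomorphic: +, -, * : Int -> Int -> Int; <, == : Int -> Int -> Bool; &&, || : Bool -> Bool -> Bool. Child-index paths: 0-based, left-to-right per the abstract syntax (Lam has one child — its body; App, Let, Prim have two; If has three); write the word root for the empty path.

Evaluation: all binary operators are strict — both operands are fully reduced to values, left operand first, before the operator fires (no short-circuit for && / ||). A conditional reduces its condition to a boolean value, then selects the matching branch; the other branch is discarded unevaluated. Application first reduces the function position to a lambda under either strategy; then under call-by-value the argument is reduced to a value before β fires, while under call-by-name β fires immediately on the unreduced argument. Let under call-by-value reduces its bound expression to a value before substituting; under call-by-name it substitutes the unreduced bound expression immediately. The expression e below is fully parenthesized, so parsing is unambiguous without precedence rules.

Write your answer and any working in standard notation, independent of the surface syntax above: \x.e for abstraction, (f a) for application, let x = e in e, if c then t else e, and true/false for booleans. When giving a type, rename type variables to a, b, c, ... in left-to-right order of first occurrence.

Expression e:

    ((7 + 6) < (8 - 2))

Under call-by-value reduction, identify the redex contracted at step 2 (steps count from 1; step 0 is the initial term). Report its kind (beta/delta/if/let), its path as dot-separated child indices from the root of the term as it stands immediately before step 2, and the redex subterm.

Working:
step 0: ((7 + 6) < (8 - 2))
step 1: [delta@0] (13 < (8 - 2))
step 2: [delta@1] (13 < 6)

Answer: delta at 1 : (8 - 2)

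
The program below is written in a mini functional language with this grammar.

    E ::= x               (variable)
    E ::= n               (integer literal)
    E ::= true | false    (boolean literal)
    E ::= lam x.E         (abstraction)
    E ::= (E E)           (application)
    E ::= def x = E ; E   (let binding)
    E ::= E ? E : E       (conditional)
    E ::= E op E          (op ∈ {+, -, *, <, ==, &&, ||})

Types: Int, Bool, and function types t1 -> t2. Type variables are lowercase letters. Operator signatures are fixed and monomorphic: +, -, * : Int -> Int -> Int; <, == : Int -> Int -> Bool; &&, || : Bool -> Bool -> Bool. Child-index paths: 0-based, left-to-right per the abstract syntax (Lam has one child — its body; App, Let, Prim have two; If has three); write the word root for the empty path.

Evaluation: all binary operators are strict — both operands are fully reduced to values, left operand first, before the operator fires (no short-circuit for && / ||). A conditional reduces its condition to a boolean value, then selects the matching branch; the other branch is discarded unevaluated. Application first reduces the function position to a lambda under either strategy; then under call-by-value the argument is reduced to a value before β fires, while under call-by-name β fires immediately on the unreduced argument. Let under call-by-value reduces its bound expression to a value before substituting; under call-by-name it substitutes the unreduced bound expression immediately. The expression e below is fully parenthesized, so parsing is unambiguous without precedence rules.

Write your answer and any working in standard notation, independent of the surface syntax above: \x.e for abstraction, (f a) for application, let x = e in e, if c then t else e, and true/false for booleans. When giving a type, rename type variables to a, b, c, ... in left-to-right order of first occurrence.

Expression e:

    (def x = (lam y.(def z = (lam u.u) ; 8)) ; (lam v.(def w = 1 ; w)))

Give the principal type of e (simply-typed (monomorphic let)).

Trace:
u : b
\u._ : b -> b
let z : b -> b
\y._ : a -> Int
let x : a -> Int
let w : Int
w : Int
\v._ : c -> Int

Answer: a -> Int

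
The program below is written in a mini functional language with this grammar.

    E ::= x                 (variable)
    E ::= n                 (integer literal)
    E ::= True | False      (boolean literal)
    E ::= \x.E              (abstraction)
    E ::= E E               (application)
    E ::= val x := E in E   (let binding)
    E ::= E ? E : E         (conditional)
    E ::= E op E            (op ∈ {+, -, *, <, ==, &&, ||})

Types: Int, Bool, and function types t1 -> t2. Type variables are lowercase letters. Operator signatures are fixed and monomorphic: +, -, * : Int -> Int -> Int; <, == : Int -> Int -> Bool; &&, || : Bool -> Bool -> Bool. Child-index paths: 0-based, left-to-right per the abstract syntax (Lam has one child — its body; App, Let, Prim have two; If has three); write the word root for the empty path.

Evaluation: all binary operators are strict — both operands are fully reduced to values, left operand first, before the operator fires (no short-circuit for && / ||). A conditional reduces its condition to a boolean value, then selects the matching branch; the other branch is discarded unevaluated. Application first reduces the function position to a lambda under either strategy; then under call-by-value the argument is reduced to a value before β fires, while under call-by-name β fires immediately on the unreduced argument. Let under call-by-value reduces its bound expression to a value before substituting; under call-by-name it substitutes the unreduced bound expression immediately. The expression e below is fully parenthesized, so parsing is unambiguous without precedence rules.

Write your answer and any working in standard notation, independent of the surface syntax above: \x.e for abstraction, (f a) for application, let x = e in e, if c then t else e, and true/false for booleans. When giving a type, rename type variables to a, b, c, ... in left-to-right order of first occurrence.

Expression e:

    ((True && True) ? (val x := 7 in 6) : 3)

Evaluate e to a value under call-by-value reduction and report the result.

Trace:
step 0: (if (true && true) then (let x = 7 in 6) else 3)
step 1: [delta@0] (if true then (let x = 7 in 6) else 3)
step 2: [if@root] (let x = 7 in 6)
step 3: [let@root] 6

Answer: 6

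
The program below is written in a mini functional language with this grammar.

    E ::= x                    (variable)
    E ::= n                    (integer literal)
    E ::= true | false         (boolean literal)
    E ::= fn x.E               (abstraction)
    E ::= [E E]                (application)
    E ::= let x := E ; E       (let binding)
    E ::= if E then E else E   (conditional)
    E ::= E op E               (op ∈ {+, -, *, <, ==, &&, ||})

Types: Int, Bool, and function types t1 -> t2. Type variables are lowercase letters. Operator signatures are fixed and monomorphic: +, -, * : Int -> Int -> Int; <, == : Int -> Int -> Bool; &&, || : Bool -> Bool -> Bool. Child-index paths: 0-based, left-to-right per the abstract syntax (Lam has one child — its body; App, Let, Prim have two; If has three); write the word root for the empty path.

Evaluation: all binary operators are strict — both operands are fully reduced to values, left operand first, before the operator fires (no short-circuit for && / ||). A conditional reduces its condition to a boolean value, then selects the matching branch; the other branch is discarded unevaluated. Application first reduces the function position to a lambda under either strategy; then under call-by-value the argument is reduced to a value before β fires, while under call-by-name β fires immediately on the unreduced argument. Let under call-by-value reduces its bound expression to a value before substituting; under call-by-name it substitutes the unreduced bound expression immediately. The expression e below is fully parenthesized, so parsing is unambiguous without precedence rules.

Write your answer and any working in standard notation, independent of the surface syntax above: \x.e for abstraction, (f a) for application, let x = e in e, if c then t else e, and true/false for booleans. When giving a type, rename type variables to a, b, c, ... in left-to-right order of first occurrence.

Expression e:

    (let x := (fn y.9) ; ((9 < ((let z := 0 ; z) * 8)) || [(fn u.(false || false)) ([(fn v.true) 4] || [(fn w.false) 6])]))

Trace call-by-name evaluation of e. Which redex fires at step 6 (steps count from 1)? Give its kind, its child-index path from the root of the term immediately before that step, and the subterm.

Trace:
step 0: (let x = (\y.9) in ((9 < ((let z = 0 in z) * 8)) || ((\u.(false || false)) (((\v.true) 4) || ((\w.false) 6)))))
step 1: [let@root] ((9 < ((let z = 0 in z) * 8)) || ((\u.(false || false)) (((\v.true) 4) || ((\w.false) 6))))
step 2: [let@0.1.0] ((9 < (0 * 8)) || ((\u.(false || false)) (((\v.true) 4) || ((\w.false) 6))))
step 3: [delta@0.1] ((9 < 0) || ((\u.(false || false)) (((\v.true) 4) || ((\w.false) 6))))
step 4: [delta@0] (false || ((\u.(false || false)) (((\v.true) 4) || ((\w.false) 6))))
step 5: [beta@1] (false || (false || false))
step 6: [delta@1] (false || false)

Answer: delta at 1 : (false || false)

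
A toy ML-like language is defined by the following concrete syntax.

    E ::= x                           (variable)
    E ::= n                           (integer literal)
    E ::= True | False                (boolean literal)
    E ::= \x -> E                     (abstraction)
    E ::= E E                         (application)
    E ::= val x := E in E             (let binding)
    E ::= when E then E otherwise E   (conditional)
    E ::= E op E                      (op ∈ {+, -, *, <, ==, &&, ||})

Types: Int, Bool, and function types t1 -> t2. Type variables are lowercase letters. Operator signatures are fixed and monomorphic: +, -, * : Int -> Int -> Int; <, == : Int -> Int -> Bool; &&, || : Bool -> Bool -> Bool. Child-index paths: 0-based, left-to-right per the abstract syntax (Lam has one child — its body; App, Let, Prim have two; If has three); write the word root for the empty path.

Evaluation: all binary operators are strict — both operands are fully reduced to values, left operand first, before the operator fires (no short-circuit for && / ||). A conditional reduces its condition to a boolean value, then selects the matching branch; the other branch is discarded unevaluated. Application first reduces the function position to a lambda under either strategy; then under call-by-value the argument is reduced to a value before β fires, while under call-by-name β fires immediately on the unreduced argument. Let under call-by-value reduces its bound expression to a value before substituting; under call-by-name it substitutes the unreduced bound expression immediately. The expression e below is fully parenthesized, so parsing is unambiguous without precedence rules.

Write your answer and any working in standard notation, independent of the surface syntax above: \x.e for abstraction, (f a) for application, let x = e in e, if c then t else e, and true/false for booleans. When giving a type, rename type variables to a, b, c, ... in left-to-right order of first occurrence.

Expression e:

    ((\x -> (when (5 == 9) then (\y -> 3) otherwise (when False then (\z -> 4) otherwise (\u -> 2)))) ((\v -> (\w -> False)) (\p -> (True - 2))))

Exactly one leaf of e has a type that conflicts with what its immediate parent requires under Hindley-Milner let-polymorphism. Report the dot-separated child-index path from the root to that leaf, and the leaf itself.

Answer: 1.1.0.0 : true

Trace:
  unify Int ~ Int
  unify Int ~ Int
  unify Bool ~ Bool
\y._ : b -> Int
  unify Bool ~ Bool
\z._ : c -> Int
\u._ : d -> Int
  unify c -> Int ~ d -> Int
  unify c ~ d
  unify Int ~ Int
  unify b -> Int ~ d -> Int
  unify b ~ d
  unify Int ~ Int
\x._ : a -> d -> Int
\w._ : f -> Bool
\v._ : e -> f -> Bool
  unify Bool ~ Int
  FAIL: mismatch Bool ~ Int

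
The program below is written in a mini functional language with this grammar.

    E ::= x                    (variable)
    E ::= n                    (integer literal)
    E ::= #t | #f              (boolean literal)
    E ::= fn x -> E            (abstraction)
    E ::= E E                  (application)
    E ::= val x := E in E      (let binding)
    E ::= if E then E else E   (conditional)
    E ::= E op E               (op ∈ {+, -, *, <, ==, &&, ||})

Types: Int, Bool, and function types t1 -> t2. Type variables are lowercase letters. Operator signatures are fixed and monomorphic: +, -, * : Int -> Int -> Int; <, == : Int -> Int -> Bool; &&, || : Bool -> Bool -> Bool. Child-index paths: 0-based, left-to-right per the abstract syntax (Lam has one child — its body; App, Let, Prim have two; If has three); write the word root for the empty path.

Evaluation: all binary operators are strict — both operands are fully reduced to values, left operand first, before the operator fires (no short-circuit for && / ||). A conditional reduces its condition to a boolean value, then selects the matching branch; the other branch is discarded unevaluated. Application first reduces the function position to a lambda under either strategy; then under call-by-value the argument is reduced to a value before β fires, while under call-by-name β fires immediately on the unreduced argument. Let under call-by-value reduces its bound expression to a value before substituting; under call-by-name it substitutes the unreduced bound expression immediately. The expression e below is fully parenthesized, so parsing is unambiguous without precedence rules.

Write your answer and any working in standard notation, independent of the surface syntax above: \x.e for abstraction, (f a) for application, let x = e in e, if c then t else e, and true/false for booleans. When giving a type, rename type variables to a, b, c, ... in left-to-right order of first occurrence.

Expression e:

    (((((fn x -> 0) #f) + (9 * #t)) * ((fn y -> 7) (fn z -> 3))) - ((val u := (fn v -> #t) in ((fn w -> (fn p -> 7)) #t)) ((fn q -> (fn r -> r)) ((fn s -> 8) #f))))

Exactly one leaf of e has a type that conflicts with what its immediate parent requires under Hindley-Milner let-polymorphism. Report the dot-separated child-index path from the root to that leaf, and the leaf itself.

Answer: 0.0.1.1 : true

Derivation:
\x._ : a -> Int
  unify a -> Int ~ Bool -> b
  unify a ~ Bool
  unify Int ~ b
_ _ : Int
  unify Int ~ Int
  unify Int ~ Int
  unify Bool ~ Int
  FAIL: mismatch Bool ~ Int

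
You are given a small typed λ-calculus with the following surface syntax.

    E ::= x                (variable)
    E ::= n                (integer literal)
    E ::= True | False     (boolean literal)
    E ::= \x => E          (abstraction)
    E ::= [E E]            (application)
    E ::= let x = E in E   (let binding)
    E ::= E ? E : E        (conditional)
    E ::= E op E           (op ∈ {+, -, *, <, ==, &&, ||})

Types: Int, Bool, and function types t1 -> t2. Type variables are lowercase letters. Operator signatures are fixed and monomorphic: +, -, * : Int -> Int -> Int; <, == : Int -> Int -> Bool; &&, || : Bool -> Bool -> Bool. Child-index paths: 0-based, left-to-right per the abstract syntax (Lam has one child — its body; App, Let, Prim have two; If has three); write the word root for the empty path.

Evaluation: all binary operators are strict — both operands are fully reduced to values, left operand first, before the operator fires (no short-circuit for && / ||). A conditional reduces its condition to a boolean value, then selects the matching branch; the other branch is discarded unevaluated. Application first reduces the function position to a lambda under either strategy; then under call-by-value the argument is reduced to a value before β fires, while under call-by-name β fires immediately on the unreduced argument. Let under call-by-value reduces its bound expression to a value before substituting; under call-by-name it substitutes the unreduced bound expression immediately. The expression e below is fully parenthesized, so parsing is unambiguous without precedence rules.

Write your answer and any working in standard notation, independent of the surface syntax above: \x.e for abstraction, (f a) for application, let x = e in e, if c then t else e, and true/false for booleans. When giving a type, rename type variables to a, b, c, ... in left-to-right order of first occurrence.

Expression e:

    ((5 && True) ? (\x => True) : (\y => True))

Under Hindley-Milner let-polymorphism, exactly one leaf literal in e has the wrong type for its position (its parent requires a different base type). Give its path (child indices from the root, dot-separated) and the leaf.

Derivation:
  unify Int ~ Bool
  FAIL: mismatch Int ~ Bool

Answer: 0.0 : 5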